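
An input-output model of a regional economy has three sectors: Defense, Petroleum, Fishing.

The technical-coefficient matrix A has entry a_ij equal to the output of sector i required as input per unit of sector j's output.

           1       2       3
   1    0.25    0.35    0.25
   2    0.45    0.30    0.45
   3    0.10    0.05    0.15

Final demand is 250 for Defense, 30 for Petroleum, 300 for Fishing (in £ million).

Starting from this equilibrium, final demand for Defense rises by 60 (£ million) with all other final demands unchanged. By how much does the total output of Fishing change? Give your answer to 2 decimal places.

I − A =
  [   0.75    -0.35    -0.25]
  [  -0.45     0.70    -0.45]
  [  -0.10    -0.05     0.85]
Cofactors of I−A, C_ij = (−1)^(i+j)·(minor ij) (rows/columns in the sector order above):
  C_11 = (0.70)(0.85) − (-0.45)(-0.05) = 0.5725
  C_12 = −[(-0.45)(0.85) − (-0.45)(-0.10)] = 0.4275
  C_13 = (-0.45)(-0.05) − (0.70)(-0.10) = 0.0925
  C_21 = −[(-0.35)(0.85) − (-0.25)(-0.05)] = 0.3100
  C_22 = (0.75)(0.85) − (-0.25)(-0.10) = 0.6125
  C_23 = −[(0.75)(-0.05) − (-0.35)(-0.10)] = 0.0725
  C_31 = (-0.35)(-0.45) − (-0.25)(0.70) = 0.3325
  C_32 = −[(0.75)(-0.45) − (-0.25)(-0.45)] = 0.4500
  C_33 = (0.75)(0.70) − (-0.35)(-0.45) = 0.3675
det(I−A) = Σ_j (I−A)_1j·C_1j = (0.75)(0.5725) + (-0.35)(0.4275) + (-0.25)(0.0925) = 0.256625
adj(I−A) = Cᵀ =
  [ 0.5725   0.3100   0.3325]
  [ 0.4275   0.6125   0.4500]
  [ 0.0925   0.0725   0.3675]
(I − A)⁻¹ = adj(I−A) / det(I−A) ≈
  [   2.2309     1.2080     1.2957]
  [   1.6659     2.3868     1.7535]
  [   0.3604     0.2825     1.4321]
Δx = (I − A)⁻¹ Δd with Δd having +60 in the Defense component and 0 elsewhere.
So Δx_3 = L_31 · (+60), where L_31 = adj(I−A)_31 / det(I−A) = 0.0925 / 0.256625.
Δx_3 = 0.0925 × (+60) / 0.256625 = 5.55 / 0.256625 ≈ 21.63.

Δx_3 = 21.63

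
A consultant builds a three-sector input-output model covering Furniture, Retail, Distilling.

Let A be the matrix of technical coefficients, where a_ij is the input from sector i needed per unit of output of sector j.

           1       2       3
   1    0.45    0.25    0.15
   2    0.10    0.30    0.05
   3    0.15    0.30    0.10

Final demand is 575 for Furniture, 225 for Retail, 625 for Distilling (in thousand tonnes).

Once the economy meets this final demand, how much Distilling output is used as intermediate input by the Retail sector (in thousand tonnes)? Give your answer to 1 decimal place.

I − A =
  [   0.55    -0.25    -0.15]
  [  -0.10     0.70    -0.05]
  [  -0.15    -0.30     0.90]
Cofactors of I−A, C_ij = (−1)^(i+j)·(minor ij) (rows/columns in the sector order above):
  C_11 = (0.70)(0.90) − (-0.05)(-0.30) = 0.6150
  C_12 = −[(-0.10)(0.90) − (-0.05)(-0.15)] = 0.0975
  C_13 = (-0.10)(-0.30) − (0.70)(-0.15) = 0.1350
  C_21 = −[(-0.25)(0.90) − (-0.15)(-0.30)] = 0.2700
  C_22 = (0.55)(0.90) − (-0.15)(-0.15) = 0.4725
  C_23 = −[(0.55)(-0.30) − (-0.25)(-0.15)] = 0.2025
  C_31 = (-0.25)(-0.05) − (-0.15)(0.70) = 0.1175
  C_32 = −[(0.55)(-0.05) − (-0.15)(-0.10)] = 0.0425
  C_33 = (0.55)(0.70) − (-0.25)(-0.10) = 0.3600
det(I−A) = Σ_j (I−A)_1j·C_1j = (0.55)(0.6150) + (-0.25)(0.0975) + (-0.15)(0.1350) = 0.293625
adj(I−A) = Cᵀ =
  [ 0.6150   0.2700   0.1175]
  [ 0.0975   0.4725   0.0425]
  [ 0.1350   0.2025   0.3600]
(I − A)⁻¹ = adj(I−A) / det(I−A) ≈
  [   2.0945     0.9195     0.4002]
  [   0.3321     1.6092     0.1447]
  [   0.4598     0.6897     1.2261]
First solve x = (I − A)⁻¹ d = adj(I−A)·d / det(I−A); in particular x_2 = (0.0975·575 + 0.4725·225 + 0.0425·625) / 0.293625 = 188.9375 / 0.293625 ≈ 643.465.
Intermediate flow from 3 to 2: z_32 = a_32 · x_2 = 0.30 × 188.9375 / 0.293625 = 56.68125 / 0.293625 ≈ 193.0.

z_32 = 193.0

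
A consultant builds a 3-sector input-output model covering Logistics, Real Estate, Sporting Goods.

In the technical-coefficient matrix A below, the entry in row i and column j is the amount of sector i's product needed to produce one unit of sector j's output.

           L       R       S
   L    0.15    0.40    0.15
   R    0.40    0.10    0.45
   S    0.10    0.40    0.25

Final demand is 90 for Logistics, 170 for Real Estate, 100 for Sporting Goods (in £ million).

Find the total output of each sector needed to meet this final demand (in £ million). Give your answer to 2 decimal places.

I − A =
  [   0.85    -0.40    -0.15]
  [  -0.40     0.90    -0.45]
  [  -0.10    -0.40     0.75]
Cofactors of I−A, C_ij = (−1)^(i+j)·(minor ij) (rows/columns in the sector order above):
  C_11 = (0.90)(0.75) − (-0.45)(-0.40) = 0.4950
  C_12 = −[(-0.40)(0.75) − (-0.45)(-0.10)] = 0.3450
  C_13 = (-0.40)(-0.40) − (0.90)(-0.10) = 0.2500
  C_21 = −[(-0.40)(0.75) − (-0.15)(-0.40)] = 0.3600
  C_22 = (0.85)(0.75) − (-0.15)(-0.10) = 0.6225
  C_23 = −[(0.85)(-0.40) − (-0.40)(-0.10)] = 0.3800
  C_31 = (-0.40)(-0.45) − (-0.15)(0.90) = 0.3150
  C_32 = −[(0.85)(-0.45) − (-0.15)(-0.40)] = 0.4425
  C_33 = (0.85)(0.90) − (-0.40)(-0.40) = 0.6050
det(I−A) = Σ_j (I−A)_1j·C_1j = (0.85)(0.4950) + (-0.40)(0.3450) + (-0.15)(0.2500) = 0.24525
adj(I−A) = Cᵀ =
  [ 0.4950   0.3600   0.3150]
  [ 0.3450   0.6225   0.4425]
  [ 0.2500   0.3800   0.6050]
(I − A)⁻¹ = adj(I−A) / det(I−A) ≈
  [   2.0183     1.4679     1.2844]
  [   1.4067     2.5382     1.8043]
  [   1.0194     1.5494     2.4669]
x = (I − A)⁻¹ d = adj(I−A)·d / det(I−A), with det(I−A) = 0.24525:
  x_L = (0.4950·90 + 0.3600·170 + 0.3150·100) / 0.24525 = 137.25 / 0.24525 ≈ 559.63
  x_R = (0.3450·90 + 0.6225·170 + 0.4425·100) / 0.24525 = 181.125 / 0.24525 ≈ 738.53
  x_S = (0.2500·90 + 0.3800·170 + 0.6050·100) / 0.24525 = 147.60 / 0.24525 ≈ 601.83

x_L = 559.63, x_R = 738.53, x_S = 601.83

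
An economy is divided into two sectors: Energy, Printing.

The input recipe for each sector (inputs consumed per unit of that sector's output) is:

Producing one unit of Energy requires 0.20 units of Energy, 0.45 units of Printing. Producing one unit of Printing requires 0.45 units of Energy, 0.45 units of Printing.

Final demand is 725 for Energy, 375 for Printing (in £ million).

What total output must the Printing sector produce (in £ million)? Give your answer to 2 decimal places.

I − A =
  [   0.80    -0.45]
  [  -0.45     0.55]
det(I−A) = (0.80)(0.55) − (-0.45)(-0.45) = 0.2375
adj(I−A) = [[0.55, 0.45], [0.45, 0.80]]
(I − A)⁻¹ = adj(I−A) / det(I−A) ≈
  [   2.3158     1.8947]
  [   1.8947     3.3684]
x = (I − A)⁻¹ d = adj(I−A)·d / det(I−A), with det(I−A) = 0.2375:
  x_1 = (0.55·725 + 0.45·375) / 0.2375 = 567.50 / 0.2375 ≈ 2389.47
  x_2 = (0.45·725 + 0.80·375) / 0.2375 = 626.25 / 0.2375 ≈ 2636.84

x_2 = 2636.84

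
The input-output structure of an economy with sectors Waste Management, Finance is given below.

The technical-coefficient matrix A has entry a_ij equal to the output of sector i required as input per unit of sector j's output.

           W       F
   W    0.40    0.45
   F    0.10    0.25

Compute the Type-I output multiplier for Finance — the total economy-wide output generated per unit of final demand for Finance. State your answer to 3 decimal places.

m_F = 2.593

I − A =
  [   0.60    -0.45]
  [  -0.10     0.75]
det(I−A) = (0.60)(0.75) − (-0.45)(-0.10) = 0.4050
adj(I−A) = [[0.75, 0.45], [0.10, 0.60]]
(I − A)⁻¹ = adj(I−A) / det(I−A) ≈
  [   1.8519     1.1111]
  [   0.2469     1.4815]
The output multiplier for sector j is the column-j sum of the Leontief inverse (I − A)⁻¹ = adj(I−A) / det(I−A).
Column F of adj(I−A): (0.45, 0.60); det(I−A) = 0.4050.
m_F = (0.45 + 0.60) / 0.4050 = 1.05 / 0.4050 ≈ 2.593.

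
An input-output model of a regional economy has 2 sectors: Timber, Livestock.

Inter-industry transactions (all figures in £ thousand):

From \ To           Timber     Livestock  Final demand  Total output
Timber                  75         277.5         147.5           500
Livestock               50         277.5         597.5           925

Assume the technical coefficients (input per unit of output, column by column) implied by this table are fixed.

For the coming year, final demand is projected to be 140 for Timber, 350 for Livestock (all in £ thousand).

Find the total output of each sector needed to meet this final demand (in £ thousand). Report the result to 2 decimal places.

x_1 = 359.29, x_2 = 551.33

Technical coefficients a_ij = z_ij / X_j:
  a_11 = 75/500 = 0.15, a_21 = 50/500 = 0.10
  a_12 = 277.5/925 = 0.30, a_22 = 277.5/925 = 0.30
I − A =
  [   0.85    -0.30]
  [  -0.10     0.70]
det(I−A) = (0.85)(0.70) − (-0.30)(-0.10) = 0.5650
adj(I−A) = [[0.70, 0.30], [0.10, 0.85]]
(I − A)⁻¹ = adj(I−A) / det(I−A) ≈
  [   1.2389     0.5310]
  [   0.1770     1.5044]
x = (I − A)⁻¹ d = adj(I−A)·d / det(I−A), with det(I−A) = 0.5650:
  x_1 = (0.70·140 + 0.30·350) / 0.5650 = 203.00 / 0.5650 ≈ 359.29
  x_2 = (0.10·140 + 0.85·350) / 0.5650 = 311.50 / 0.5650 ≈ 551.33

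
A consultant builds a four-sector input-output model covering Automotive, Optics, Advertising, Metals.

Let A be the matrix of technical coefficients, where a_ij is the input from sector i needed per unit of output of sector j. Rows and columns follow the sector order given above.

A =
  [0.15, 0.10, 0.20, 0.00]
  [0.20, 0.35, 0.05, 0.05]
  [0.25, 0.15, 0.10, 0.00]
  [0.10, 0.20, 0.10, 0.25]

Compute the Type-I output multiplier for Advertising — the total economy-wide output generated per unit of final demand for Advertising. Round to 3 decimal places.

I − A =
  [   0.85    -0.10    -0.20     0.00]
  [  -0.20     0.65    -0.05    -0.05]
  [  -0.25    -0.15     0.90     0.00]
  [  -0.10    -0.20    -0.10     0.75]
Compute the cofactors C_ij = (−1)^(i+j)·(3×3 minor ij) of I−A; the adjugate is their transpose:
adj(I−A) = Cᵀ =
  [ 0.423375   0.090000   0.099750   0.006000]
  [ 0.150125   0.536250   0.067125   0.035750]
  [ 0.142625   0.114375   0.390375   0.007625]
  [ 0.115500   0.170250   0.083250   0.433125]
det(I−A) = Σ_j (I−A)_1j·C_1j = (0.85)(0.423375) + (-0.10)(0.150125) + (-0.20)(0.142625) + (0.00)(0.115500) = 0.31633125
(I − A)⁻¹ = adj(I−A) / det(I−A) ≈
  [   1.3384     0.2845     0.3153     0.0190]
  [   0.4746     1.6952     0.2122     0.1130]
  [   0.4509     0.3616     1.2341     0.0241]
  [   0.3651     0.5382     0.2632     1.3692]
The output multiplier for sector j is the column-j sum of the Leontief inverse (I − A)⁻¹ = adj(I−A) / det(I−A).
Column 3 of adj(I−A): (0.099750, 0.067125, 0.390375, 0.083250); det(I−A) = 0.31633125.
m_3 = (0.099750 + 0.067125 + 0.390375 + 0.083250) / 0.31633125 = 0.6405 / 0.31633125 ≈ 2.025.

m_3 = 2.025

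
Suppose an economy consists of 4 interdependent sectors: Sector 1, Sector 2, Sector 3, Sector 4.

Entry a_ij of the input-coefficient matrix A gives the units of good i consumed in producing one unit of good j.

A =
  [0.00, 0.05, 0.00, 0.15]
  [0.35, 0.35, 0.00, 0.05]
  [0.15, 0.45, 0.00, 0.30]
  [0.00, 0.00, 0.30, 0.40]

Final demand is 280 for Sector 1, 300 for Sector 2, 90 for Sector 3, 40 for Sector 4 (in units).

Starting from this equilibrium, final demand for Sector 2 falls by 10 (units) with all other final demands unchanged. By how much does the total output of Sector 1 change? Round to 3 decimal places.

Δx_1 = -1.504

I − A =
  [   1.00    -0.05     0.00    -0.15]
  [  -0.35     0.65     0.00    -0.05]
  [  -0.15    -0.45     1.00    -0.30]
  [   0.00     0.00    -0.30     0.60]
Compute the cofactors C_ij = (−1)^(i+j)·(3×3 minor ij) of I−A; the adjugate is their transpose:
adj(I−A) = Cᵀ =
  [ 0.324750   0.045750   0.030000   0.100000]
  [ 0.180750   0.503250   0.030750   0.102500]
  [ 0.153000   0.274500   0.379500   0.250875]
  [ 0.076500   0.137250   0.189750   0.632500]
det(I−A) = Σ_j (I−A)_1j·C_1j = (1.00)(0.324750) + (-0.05)(0.180750) + (0.00)(0.153000) + (-0.15)(0.076500) = 0.3042375
(I − A)⁻¹ = adj(I−A) / det(I−A) ≈
  [   1.0674     0.1504     0.0986     0.3287]
  [   0.5941     1.6541     0.1011     0.3369]
  [   0.5029     0.9023     1.2474     0.8246]
  [   0.2514     0.4511     0.6237     2.0790]
Δx = (I − A)⁻¹ Δd with Δd having -10 in the Sector 2 component and 0 elsewhere.
So Δx_1 = L_12 · (-10), where L_12 = adj(I−A)_12 / det(I−A) = 0.045750 / 0.3042375.
Δx_1 = 0.045750 × (-10) / 0.3042375 = -0.4575 / 0.3042375 ≈ -1.504.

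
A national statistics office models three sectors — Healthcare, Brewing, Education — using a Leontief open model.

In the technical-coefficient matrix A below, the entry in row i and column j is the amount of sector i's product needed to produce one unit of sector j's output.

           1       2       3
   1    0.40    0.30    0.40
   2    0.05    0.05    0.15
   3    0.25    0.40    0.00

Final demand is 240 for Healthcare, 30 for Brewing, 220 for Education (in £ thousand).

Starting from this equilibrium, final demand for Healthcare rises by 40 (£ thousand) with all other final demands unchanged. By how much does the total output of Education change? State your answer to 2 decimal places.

I − A =
  [   0.60    -0.30    -0.40]
  [  -0.05     0.95    -0.15]
  [  -0.25    -0.40     1.00]
Cofactors of I−A, C_ij = (−1)^(i+j)·(minor ij) (rows/columns in the sector order above):
  C_11 = (0.95)(1.00) − (-0.15)(-0.40) = 0.8900
  C_12 = −[(-0.05)(1.00) − (-0.15)(-0.25)] = 0.0875
  C_13 = (-0.05)(-0.40) − (0.95)(-0.25) = 0.2575
  C_21 = −[(-0.30)(1.00) − (-0.40)(-0.40)] = 0.4600
  C_22 = (0.60)(1.00) − (-0.40)(-0.25) = 0.5000
  C_23 = −[(0.60)(-0.40) − (-0.30)(-0.25)] = 0.3150
  C_31 = (-0.30)(-0.15) − (-0.40)(0.95) = 0.4250
  C_32 = −[(0.60)(-0.15) − (-0.40)(-0.05)] = 0.1100
  C_33 = (0.60)(0.95) − (-0.30)(-0.05) = 0.5550
det(I−A) = Σ_j (I−A)_1j·C_1j = (0.60)(0.8900) + (-0.30)(0.0875) + (-0.40)(0.2575) = 0.40475
adj(I−A) = Cᵀ =
  [ 0.8900   0.4600   0.4250]
  [ 0.0875   0.5000   0.1100]
  [ 0.2575   0.3150   0.5550]
(I − A)⁻¹ = adj(I−A) / det(I−A) ≈
  [   2.1989     1.1365     1.0500]
  [   0.2162     1.2353     0.2718]
  [   0.6362     0.7783     1.3712]
Δx = (I − A)⁻¹ Δd with Δd having +40 in the Healthcare component and 0 elsewhere.
So Δx_3 = L_31 · (+40), where L_31 = adj(I−A)_31 / det(I−A) = 0.2575 / 0.40475.
Δx_3 = 0.2575 × (+40) / 0.40475 = 10.30 / 0.40475 ≈ 25.45.

Δx_3 = 25.45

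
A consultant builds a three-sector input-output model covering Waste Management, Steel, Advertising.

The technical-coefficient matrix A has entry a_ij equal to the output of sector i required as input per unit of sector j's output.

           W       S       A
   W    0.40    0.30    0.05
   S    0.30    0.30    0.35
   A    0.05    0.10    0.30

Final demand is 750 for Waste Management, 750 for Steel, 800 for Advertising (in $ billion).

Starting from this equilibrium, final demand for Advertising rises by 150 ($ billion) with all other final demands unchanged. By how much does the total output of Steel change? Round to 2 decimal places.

I − A =
  [   0.60    -0.30    -0.05]
  [  -0.30     0.70    -0.35]
  [  -0.05    -0.10     0.70]
Cofactors of I−A, C_ij = (−1)^(i+j)·(minor ij) (rows/columns in the sector order above):
  C_11 = (0.70)(0.70) − (-0.35)(-0.10) = 0.4550
  C_12 = −[(-0.30)(0.70) − (-0.35)(-0.05)] = 0.2275
  C_13 = (-0.30)(-0.10) − (0.70)(-0.05) = 0.0650
  C_21 = −[(-0.30)(0.70) − (-0.05)(-0.10)] = 0.2150
  C_22 = (0.60)(0.70) − (-0.05)(-0.05) = 0.4175
  C_23 = −[(0.60)(-0.10) − (-0.30)(-0.05)] = 0.0750
  C_31 = (-0.30)(-0.35) − (-0.05)(0.70) = 0.1400
  C_32 = −[(0.60)(-0.35) − (-0.05)(-0.30)] = 0.2250
  C_33 = (0.60)(0.70) − (-0.30)(-0.30) = 0.3300
det(I−A) = Σ_j (I−A)_1j·C_1j = (0.60)(0.4550) + (-0.30)(0.2275) + (-0.05)(0.0650) = 0.2015
adj(I−A) = Cᵀ =
  [ 0.4550   0.2150   0.1400]
  [ 0.2275   0.4175   0.2250]
  [ 0.0650   0.0750   0.3300]
(I − A)⁻¹ = adj(I−A) / det(I−A) ≈
  [   2.2581     1.0670     0.6948]
  [   1.1290     2.0720     1.1166]
  [   0.3226     0.3722     1.6377]
Δx = (I − A)⁻¹ Δd with Δd having +150 in the Advertising component and 0 elsewhere.
So Δx_S = L_SA · (+150), where L_SA = adj(I−A)_SA / det(I−A) = 0.2250 / 0.2015.
Δx_S = 0.2250 × (+150) / 0.2015 = 33.75 / 0.2015 ≈ 167.49.

Δx_S = 167.49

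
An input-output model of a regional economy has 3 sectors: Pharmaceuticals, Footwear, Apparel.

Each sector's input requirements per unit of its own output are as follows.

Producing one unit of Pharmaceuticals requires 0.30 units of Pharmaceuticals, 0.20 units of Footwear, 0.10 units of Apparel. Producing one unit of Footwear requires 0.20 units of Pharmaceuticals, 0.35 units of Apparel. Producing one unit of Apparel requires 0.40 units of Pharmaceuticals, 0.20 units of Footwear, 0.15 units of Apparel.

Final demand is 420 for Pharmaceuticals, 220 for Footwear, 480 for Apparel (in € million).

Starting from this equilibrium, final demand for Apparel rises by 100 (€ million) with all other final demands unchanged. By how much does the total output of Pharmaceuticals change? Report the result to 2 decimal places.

I − A =
  [   0.70    -0.20    -0.40]
  [  -0.20     1.00    -0.20]
  [  -0.10    -0.35     0.85]
Cofactors of I−A, C_ij = (−1)^(i+j)·(minor ij) (rows/columns in the sector order above):
  C_11 = (1.00)(0.85) − (-0.20)(-0.35) = 0.7800
  C_12 = −[(-0.20)(0.85) − (-0.20)(-0.10)] = 0.1900
  C_13 = (-0.20)(-0.35) − (1.00)(-0.10) = 0.1700
  C_21 = −[(-0.20)(0.85) − (-0.40)(-0.35)] = 0.3100
  C_22 = (0.70)(0.85) − (-0.40)(-0.10) = 0.5550
  C_23 = −[(0.70)(-0.35) − (-0.20)(-0.10)] = 0.2650
  C_31 = (-0.20)(-0.20) − (-0.40)(1.00) = 0.4400
  C_32 = −[(0.70)(-0.20) − (-0.40)(-0.20)] = 0.2200
  C_33 = (0.70)(1.00) − (-0.20)(-0.20) = 0.6600
det(I−A) = Σ_j (I−A)_1j·C_1j = (0.70)(0.7800) + (-0.20)(0.1900) + (-0.40)(0.1700) = 0.4400
adj(I−A) = Cᵀ =
  [ 0.7800   0.3100   0.4400]
  [ 0.1900   0.5550   0.2200]
  [ 0.1700   0.2650   0.6600]
(I − A)⁻¹ = adj(I−A) / det(I−A) ≈
  [   1.7727     0.7045     1.0000]
  [   0.4318     1.2614     0.5000]
  [   0.3864     0.6023     1.5000]
Δx = (I − A)⁻¹ Δd with Δd having +100 in the Apparel component and 0 elsewhere.
So Δx_1 = L_13 · (+100), where L_13 = adj(I−A)_13 / det(I−A) = 0.4400 / 0.4400.
Δx_1 = 0.4400 × (+100) / 0.4400 = 44.00 / 0.4400 = 100.00.

Δx_1 = 100.00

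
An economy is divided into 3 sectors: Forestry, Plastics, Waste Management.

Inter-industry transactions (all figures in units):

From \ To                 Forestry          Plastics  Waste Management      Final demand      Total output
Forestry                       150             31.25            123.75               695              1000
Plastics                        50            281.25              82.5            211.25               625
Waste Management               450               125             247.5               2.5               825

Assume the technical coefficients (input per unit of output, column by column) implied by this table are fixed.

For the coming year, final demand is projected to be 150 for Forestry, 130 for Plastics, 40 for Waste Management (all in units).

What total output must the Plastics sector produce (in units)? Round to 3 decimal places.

Technical coefficients a_ij = z_ij / X_j:
  a_11 = 150/1000 = 0.15, a_21 = 50/1000 = 0.05, a_31 = 450/1000 = 0.45
  a_12 = 31.25/625 = 0.05, a_22 = 281.25/625 = 0.45, a_32 = 125/625 = 0.20
  a_13 = 123.75/825 = 0.15, a_23 = 82.5/825 = 0.10, a_33 = 247.5/825 = 0.30
I − A =
  [   0.85    -0.05    -0.15]
  [  -0.05     0.55    -0.10]
  [  -0.45    -0.20     0.70]
Cofactors of I−A, C_ij = (−1)^(i+j)·(minor ij) (rows/columns in the sector order above):
  C_11 = (0.55)(0.70) − (-0.10)(-0.20) = 0.3650
  C_12 = −[(-0.05)(0.70) − (-0.10)(-0.45)] = 0.0800
  C_13 = (-0.05)(-0.20) − (0.55)(-0.45) = 0.2575
  C_21 = −[(-0.05)(0.70) − (-0.15)(-0.20)] = 0.0650
  C_22 = (0.85)(0.70) − (-0.15)(-0.45) = 0.5275
  C_23 = −[(0.85)(-0.20) − (-0.05)(-0.45)] = 0.1925
  C_31 = (-0.05)(-0.10) − (-0.15)(0.55) = 0.0875
  C_32 = −[(0.85)(-0.10) − (-0.15)(-0.05)] = 0.0925
  C_33 = (0.85)(0.55) − (-0.05)(-0.05) = 0.4650
det(I−A) = Σ_j (I−A)_1j·C_1j = (0.85)(0.3650) + (-0.05)(0.0800) + (-0.15)(0.2575) = 0.267625
adj(I−A) = Cᵀ =
  [ 0.3650   0.0650   0.0875]
  [ 0.0800   0.5275   0.0925]
  [ 0.2575   0.1925   0.4650]
(I − A)⁻¹ = adj(I−A) / det(I−A) ≈
  [   1.3638     0.2429     0.3270]
  [   0.2989     1.9710     0.3456]
  [   0.9622     0.7193     1.7375]
x = (I − A)⁻¹ d = adj(I−A)·d / det(I−A), with det(I−A) = 0.267625:
  x_1 = (0.3650·150 + 0.0650·130 + 0.0875·40) / 0.267625 = 66.70 / 0.267625 ≈ 249.229
  x_2 = (0.0800·150 + 0.5275·130 + 0.0925·40) / 0.267625 = 84.275 / 0.267625 ≈ 314.900
  x_3 = (0.2575·150 + 0.1925·130 + 0.4650·40) / 0.267625 = 82.25 / 0.267625 ≈ 307.333

x_2 = 314.900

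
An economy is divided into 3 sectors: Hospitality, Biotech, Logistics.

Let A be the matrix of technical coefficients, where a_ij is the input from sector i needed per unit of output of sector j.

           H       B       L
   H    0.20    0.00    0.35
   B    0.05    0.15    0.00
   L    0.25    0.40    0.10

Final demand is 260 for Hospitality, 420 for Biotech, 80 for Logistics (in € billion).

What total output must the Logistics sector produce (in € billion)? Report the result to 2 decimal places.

I − A =
  [   0.80     0.00    -0.35]
  [  -0.05     0.85     0.00]
  [  -0.25    -0.40     0.90]
Cofactors of I−A, C_ij = (−1)^(i+j)·(minor ij) (rows/columns in the sector order above):
  C_11 = (0.85)(0.90) − (0.00)(-0.40) = 0.7650
  C_12 = −[(-0.05)(0.90) − (0.00)(-0.25)] = 0.0450
  C_13 = (-0.05)(-0.40) − (0.85)(-0.25) = 0.2325
  C_21 = −[(0.00)(0.90) − (-0.35)(-0.40)] = 0.1400
  C_22 = (0.80)(0.90) − (-0.35)(-0.25) = 0.6325
  C_23 = −[(0.80)(-0.40) − (0.00)(-0.25)] = 0.3200
  C_31 = (0.00)(0.00) − (-0.35)(0.85) = 0.2975
  C_32 = −[(0.80)(0.00) − (-0.35)(-0.05)] = 0.0175
  C_33 = (0.80)(0.85) − (0.00)(-0.05) = 0.6800
det(I−A) = Σ_j (I−A)_1j·C_1j = (0.80)(0.7650) + (0.00)(0.0450) + (-0.35)(0.2325) = 0.530625
adj(I−A) = Cᵀ =
  [ 0.7650   0.1400   0.2975]
  [ 0.0450   0.6325   0.0175]
  [ 0.2325   0.3200   0.6800]
(I − A)⁻¹ = adj(I−A) / det(I−A) ≈
  [   1.4417     0.2638     0.5607]
  [   0.0848     1.1920     0.0330]
  [   0.4382     0.6031     1.2815]
x = (I − A)⁻¹ d = adj(I−A)·d / det(I−A), with det(I−A) = 0.530625:
  x_H = (0.7650·260 + 0.1400·420 + 0.2975·80) / 0.530625 = 281.50 / 0.530625 ≈ 530.51
  x_B = (0.0450·260 + 0.6325·420 + 0.0175·80) / 0.530625 = 278.75 / 0.530625 ≈ 525.32
  x_L = (0.2325·260 + 0.3200·420 + 0.6800·80) / 0.530625 = 249.25 / 0.530625 ≈ 469.73

x_L = 469.73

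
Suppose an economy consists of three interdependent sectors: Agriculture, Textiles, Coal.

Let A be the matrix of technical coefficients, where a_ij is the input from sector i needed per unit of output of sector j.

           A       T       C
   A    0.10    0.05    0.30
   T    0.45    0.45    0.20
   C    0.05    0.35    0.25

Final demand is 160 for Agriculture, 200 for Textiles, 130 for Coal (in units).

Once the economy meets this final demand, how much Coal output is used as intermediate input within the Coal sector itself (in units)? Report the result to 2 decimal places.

I − A =
  [   0.90    -0.05    -0.30]
  [  -0.45     0.55    -0.20]
  [  -0.05    -0.35     0.75]
Cofactors of I−A, C_ij = (−1)^(i+j)·(minor ij) (rows/columns in the sector order above):
  C_11 = (0.55)(0.75) − (-0.20)(-0.35) = 0.3425
  C_12 = −[(-0.45)(0.75) − (-0.20)(-0.05)] = 0.3475
  C_13 = (-0.45)(-0.35) − (0.55)(-0.05) = 0.1850
  C_21 = −[(-0.05)(0.75) − (-0.30)(-0.35)] = 0.1425
  C_22 = (0.90)(0.75) − (-0.30)(-0.05) = 0.6600
  C_23 = −[(0.90)(-0.35) − (-0.05)(-0.05)] = 0.3175
  C_31 = (-0.05)(-0.20) − (-0.30)(0.55) = 0.1750
  C_32 = −[(0.90)(-0.20) − (-0.30)(-0.45)] = 0.3150
  C_33 = (0.90)(0.55) − (-0.05)(-0.45) = 0.4725
det(I−A) = Σ_j (I−A)_1j·C_1j = (0.90)(0.3425) + (-0.05)(0.3475) + (-0.30)(0.1850) = 0.235375
adj(I−A) = Cᵀ =
  [ 0.3425   0.1425   0.1750]
  [ 0.3475   0.6600   0.3150]
  [ 0.1850   0.3175   0.4725]
(I − A)⁻¹ = adj(I−A) / det(I−A) ≈
  [   1.4551     0.6054     0.7435]
  [   1.4764     2.8040     1.3383]
  [   0.7860     1.3489     2.0074]
First solve x = (I − A)⁻¹ d = adj(I−A)·d / det(I−A); in particular x_C = (0.1850·160 + 0.3175·200 + 0.4725·130) / 0.235375 = 154.525 / 0.235375 ≈ 656.5056.
Intermediate flow from C to C: z_CC = a_CC · x_C = 0.25 × 154.525 / 0.235375 = 38.63125 / 0.235375 ≈ 164.13.

z_CC = 164.13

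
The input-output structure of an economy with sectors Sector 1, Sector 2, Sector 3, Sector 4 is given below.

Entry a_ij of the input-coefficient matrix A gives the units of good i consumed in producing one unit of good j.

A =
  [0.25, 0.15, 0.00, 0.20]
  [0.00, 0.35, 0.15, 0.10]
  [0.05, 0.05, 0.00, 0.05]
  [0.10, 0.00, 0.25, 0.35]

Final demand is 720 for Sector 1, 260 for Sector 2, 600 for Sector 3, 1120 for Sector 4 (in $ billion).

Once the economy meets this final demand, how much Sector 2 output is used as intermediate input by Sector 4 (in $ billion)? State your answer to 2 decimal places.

z_24 = 232.33

I − A =
  [   0.75    -0.15     0.00    -0.20]
  [   0.00     0.65    -0.15    -0.10]
  [  -0.05    -0.05     1.00    -0.05]
  [  -0.10     0.00    -0.25     0.65]
Compute the cofactors C_ij = (−1)^(i+j)·(3×3 minor ij) of I−A; the adjugate is their transpose:
adj(I−A) = Cᵀ =
  [ 0.408250   0.098125   0.050875   0.144625]
  [ 0.016875   0.455625   0.088875   0.082125]
  [ 0.024875   0.029000   0.302375   0.035375]
  [ 0.072375   0.026250   0.124125   0.480750]
det(I−A) = Σ_j (I−A)_1j·C_1j = (0.75)(0.408250) + (-0.15)(0.016875) + (0.00)(0.024875) + (-0.20)(0.072375) = 0.28918125
(I − A)⁻¹ = adj(I−A) / det(I−A) ≈
  [   1.4117     0.3393     0.1759     0.5001]
  [   0.0584     1.5756     0.3073     0.2840]
  [   0.0860     0.1003     1.0456     0.1223]
  [   0.2503     0.0908     0.4292     1.6625]
First solve x = (I − A)⁻¹ d = adj(I−A)·d / det(I−A); in particular x_4 = (0.072375·720 + 0.026250·260 + 0.124125·600 + 0.480750·1120) / 0.28918125 = 671.85 / 0.28918125 ≈ 2323.2834.
Intermediate flow from 2 to 4: z_24 = a_24 · x_4 = 0.10 × 671.85 / 0.28918125 = 67.185 / 0.28918125 ≈ 232.33.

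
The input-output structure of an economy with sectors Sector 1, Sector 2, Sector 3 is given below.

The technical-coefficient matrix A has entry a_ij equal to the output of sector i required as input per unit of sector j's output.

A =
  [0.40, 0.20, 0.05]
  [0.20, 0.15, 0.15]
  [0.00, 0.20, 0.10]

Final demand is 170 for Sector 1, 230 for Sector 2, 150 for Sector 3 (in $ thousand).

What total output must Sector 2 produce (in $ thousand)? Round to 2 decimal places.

x_2 = 421.34

I − A =
  [   0.60    -0.20    -0.05]
  [  -0.20     0.85    -0.15]
  [   0.00    -0.20     0.90]
Cofactors of I−A, C_ij = (−1)^(i+j)·(minor ij) (rows/columns in the sector order above):
  C_11 = (0.85)(0.90) − (-0.15)(-0.20) = 0.7350
  C_12 = −[(-0.20)(0.90) − (-0.15)(0.00)] = 0.1800
  C_13 = (-0.20)(-0.20) − (0.85)(0.00) = 0.0400
  C_21 = −[(-0.20)(0.90) − (-0.05)(-0.20)] = 0.1900
  C_22 = (0.60)(0.90) − (-0.05)(0.00) = 0.5400
  C_23 = −[(0.60)(-0.20) − (-0.20)(0.00)] = 0.1200
  C_31 = (-0.20)(-0.15) − (-0.05)(0.85) = 0.0725
  C_32 = −[(0.60)(-0.15) − (-0.05)(-0.20)] = 0.1000
  C_33 = (0.60)(0.85) − (-0.20)(-0.20) = 0.4700
det(I−A) = Σ_j (I−A)_1j·C_1j = (0.60)(0.7350) + (-0.20)(0.1800) + (-0.05)(0.0400) = 0.4030
adj(I−A) = Cᵀ =
  [ 0.7350   0.1900   0.0725]
  [ 0.1800   0.5400   0.1000]
  [ 0.0400   0.1200   0.4700]
(I − A)⁻¹ = adj(I−A) / det(I−A) ≈
  [   1.8238     0.4715     0.1799]
  [   0.4467     1.3400     0.2481]
  [   0.0993     0.2978     1.1663]
x = (I − A)⁻¹ d = adj(I−A)·d / det(I−A), with det(I−A) = 0.4030:
  x_1 = (0.7350·170 + 0.1900·230 + 0.0725·150) / 0.4030 = 179.525 / 0.4030 ≈ 445.47
  x_2 = (0.1800·170 + 0.5400·230 + 0.1000·150) / 0.4030 = 169.80 / 0.4030 ≈ 421.34
  x_3 = (0.0400·170 + 0.1200·230 + 0.4700·150) / 0.4030 = 104.90 / 0.4030 ≈ 260.30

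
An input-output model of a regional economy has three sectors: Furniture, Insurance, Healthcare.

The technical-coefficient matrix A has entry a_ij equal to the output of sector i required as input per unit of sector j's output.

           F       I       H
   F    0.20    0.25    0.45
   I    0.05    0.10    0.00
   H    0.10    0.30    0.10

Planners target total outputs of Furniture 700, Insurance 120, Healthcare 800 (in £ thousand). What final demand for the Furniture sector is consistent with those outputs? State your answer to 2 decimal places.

d_F = 170.00

I − A =
  [   0.80    -0.25    -0.45]
  [  -0.05     0.90     0.00]
  [  -0.10    -0.30     0.90]
d = (I − A) x:
  d_F = (+0.80)·700 + (-0.25)·120 + (-0.45)·800 = 170.00
  d_I = (-0.05)·700 + (+0.90)·120 + (+0.00)·800 = 73.00
  d_H = (-0.10)·700 + (-0.30)·120 + (+0.90)·800 = 614.00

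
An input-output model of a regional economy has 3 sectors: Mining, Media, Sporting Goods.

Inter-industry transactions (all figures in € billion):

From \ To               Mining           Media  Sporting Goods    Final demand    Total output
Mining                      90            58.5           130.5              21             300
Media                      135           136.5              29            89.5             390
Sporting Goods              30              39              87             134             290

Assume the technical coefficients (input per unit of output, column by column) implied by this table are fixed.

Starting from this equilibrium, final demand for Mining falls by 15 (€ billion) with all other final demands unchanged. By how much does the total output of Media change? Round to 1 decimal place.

Δx_2 = -22.9

Technical coefficients a_ij = z_ij / X_j:
  a_11 = 90/300 = 0.30, a_21 = 135/300 = 0.45, a_31 = 30/300 = 0.10
  a_12 = 58.5/390 = 0.15, a_22 = 136.5/390 = 0.35, a_32 = 39/390 = 0.10
  a_13 = 130.5/290 = 0.45, a_23 = 29/290 = 0.10, a_33 = 87/290 = 0.30
I − A =
  [   0.70    -0.15    -0.45]
  [  -0.45     0.65    -0.10]
  [  -0.10    -0.10     0.70]
Cofactors of I−A, C_ij = (−1)^(i+j)·(minor ij) (rows/columns in the sector order above):
  C_11 = (0.65)(0.70) − (-0.10)(-0.10) = 0.4450
  C_12 = −[(-0.45)(0.70) − (-0.10)(-0.10)] = 0.3250
  C_13 = (-0.45)(-0.10) − (0.65)(-0.10) = 0.1100
  C_21 = −[(-0.15)(0.70) − (-0.45)(-0.10)] = 0.1500
  C_22 = (0.70)(0.70) − (-0.45)(-0.10) = 0.4450
  C_23 = −[(0.70)(-0.10) − (-0.15)(-0.10)] = 0.0850
  C_31 = (-0.15)(-0.10) − (-0.45)(0.65) = 0.3075
  C_32 = −[(0.70)(-0.10) − (-0.45)(-0.45)] = 0.2725
  C_33 = (0.70)(0.65) − (-0.15)(-0.45) = 0.3875
det(I−A) = Σ_j (I−A)_1j·C_1j = (0.70)(0.4450) + (-0.15)(0.3250) + (-0.45)(0.1100) = 0.21325
adj(I−A) = Cᵀ =
  [ 0.4450   0.1500   0.3075]
  [ 0.3250   0.4450   0.2725]
  [ 0.1100   0.0850   0.3875]
(I − A)⁻¹ = adj(I−A) / det(I−A) ≈
  [   2.0868     0.7034     1.4420]
  [   1.5240     2.0868     1.2778]
  [   0.5158     0.3986     1.8171]
Δx = (I − A)⁻¹ Δd with Δd having -15 in the Mining component and 0 elsewhere.
So Δx_2 = L_21 · (-15), where L_21 = adj(I−A)_21 / det(I−A) = 0.3250 / 0.21325.
Δx_2 = 0.3250 × (-15) / 0.21325 = -4.875 / 0.21325 ≈ -22.9.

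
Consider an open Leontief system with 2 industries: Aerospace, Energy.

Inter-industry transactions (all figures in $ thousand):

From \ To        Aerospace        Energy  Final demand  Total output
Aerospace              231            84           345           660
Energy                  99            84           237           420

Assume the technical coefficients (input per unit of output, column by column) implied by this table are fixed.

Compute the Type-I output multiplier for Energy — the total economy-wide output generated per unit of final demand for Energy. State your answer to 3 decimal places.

Technical coefficients a_ij = z_ij / X_j:
  a_11 = 231/660 = 0.35, a_21 = 99/660 = 0.15
  a_12 = 84/420 = 0.20, a_22 = 84/420 = 0.20
I − A =
  [   0.65    -0.20]
  [  -0.15     0.80]
det(I−A) = (0.65)(0.80) − (-0.20)(-0.15) = 0.4900
adj(I−A) = [[0.80, 0.20], [0.15, 0.65]]
(I − A)⁻¹ = adj(I−A) / det(I−A) ≈
  [   1.6327     0.4082]
  [   0.3061     1.3265]
The output multiplier for sector j is the column-j sum of the Leontief inverse (I − A)⁻¹ = adj(I−A) / det(I−A).
Column 2 of adj(I−A): (0.20, 0.65); det(I−A) = 0.4900.
m_2 = (0.20 + 0.65) / 0.4900 = 0.85 / 0.4900 ≈ 1.735.

m_2 = 1.735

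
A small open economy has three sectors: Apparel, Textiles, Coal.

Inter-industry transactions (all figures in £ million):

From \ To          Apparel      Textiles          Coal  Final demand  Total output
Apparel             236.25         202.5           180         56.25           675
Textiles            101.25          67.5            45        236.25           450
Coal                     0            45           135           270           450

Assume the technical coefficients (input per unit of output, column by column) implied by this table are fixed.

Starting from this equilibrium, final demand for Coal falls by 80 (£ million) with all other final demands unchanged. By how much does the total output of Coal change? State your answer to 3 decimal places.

Δx_3 = -118.654

Technical coefficients a_ij = z_ij / X_j:
  a_11 = 236.25/675 = 0.35, a_21 = 101.25/675 = 0.15, a_31 = 0/675 = 0.00
  a_12 = 202.5/450 = 0.45, a_22 = 67.5/450 = 0.15, a_32 = 45/450 = 0.10
  a_13 = 180/450 = 0.40, a_23 = 45/450 = 0.10, a_33 = 135/450 = 0.30
I − A =
  [   0.65    -0.45    -0.40]
  [  -0.15     0.85    -0.10]
  [   0.00    -0.10     0.70]
Cofactors of I−A, C_ij = (−1)^(i+j)·(minor ij) (rows/columns in the sector order above):
  C_11 = (0.85)(0.70) − (-0.10)(-0.10) = 0.5850
  C_12 = −[(-0.15)(0.70) − (-0.10)(0.00)] = 0.1050
  C_13 = (-0.15)(-0.10) − (0.85)(0.00) = 0.0150
  C_21 = −[(-0.45)(0.70) − (-0.40)(-0.10)] = 0.3550
  C_22 = (0.65)(0.70) − (-0.40)(0.00) = 0.4550
  C_23 = −[(0.65)(-0.10) − (-0.45)(0.00)] = 0.0650
  C_31 = (-0.45)(-0.10) − (-0.40)(0.85) = 0.3850
  C_32 = −[(0.65)(-0.10) − (-0.40)(-0.15)] = 0.1250
  C_33 = (0.65)(0.85) − (-0.45)(-0.15) = 0.4850
det(I−A) = Σ_j (I−A)_1j·C_1j = (0.65)(0.5850) + (-0.45)(0.1050) + (-0.40)(0.0150) = 0.3270
adj(I−A) = Cᵀ =
  [ 0.5850   0.3550   0.3850]
  [ 0.1050   0.4550   0.1250]
  [ 0.0150   0.0650   0.4850]
(I − A)⁻¹ = adj(I−A) / det(I−A) ≈
  [   1.7890     1.0856     1.1774]
  [   0.3211     1.3914     0.3823]
  [   0.0459     0.1988     1.4832]
Δx = (I − A)⁻¹ Δd with Δd having -80 in the Coal component and 0 elsewhere.
So Δx_3 = L_33 · (-80), where L_33 = adj(I−A)_33 / det(I−A) = 0.4850 / 0.3270.
Δx_3 = 0.4850 × (-80) / 0.3270 = -38.80 / 0.3270 ≈ -118.654.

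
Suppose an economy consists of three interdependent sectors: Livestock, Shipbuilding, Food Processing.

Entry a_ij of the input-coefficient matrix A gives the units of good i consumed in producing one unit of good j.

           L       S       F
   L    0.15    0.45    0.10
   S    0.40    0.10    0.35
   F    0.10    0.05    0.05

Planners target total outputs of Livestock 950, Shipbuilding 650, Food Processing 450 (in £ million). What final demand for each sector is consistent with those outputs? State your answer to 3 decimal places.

I − A =
  [   0.85    -0.45    -0.10]
  [  -0.40     0.90    -0.35]
  [  -0.10    -0.05     0.95]
d = (I − A) x:
  d_L = (+0.85)·950 + (-0.45)·650 + (-0.10)·450 = 470.000
  d_S = (-0.40)·950 + (+0.90)·650 + (-0.35)·450 = 47.500
  d_F = (-0.10)·950 + (-0.05)·650 + (+0.95)·450 = 300.000

d_L = 470.000, d_S = 47.500, d_F = 300.000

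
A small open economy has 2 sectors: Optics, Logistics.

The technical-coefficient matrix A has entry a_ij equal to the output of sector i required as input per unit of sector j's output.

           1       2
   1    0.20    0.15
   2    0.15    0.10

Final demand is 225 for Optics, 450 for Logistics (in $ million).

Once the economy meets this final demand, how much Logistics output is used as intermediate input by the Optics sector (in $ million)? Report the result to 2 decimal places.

z_21 = 58.06

I − A =
  [   0.80    -0.15]
  [  -0.15     0.90]
det(I−A) = (0.80)(0.90) − (-0.15)(-0.15) = 0.6975
adj(I−A) = [[0.90, 0.15], [0.15, 0.80]]
(I − A)⁻¹ = adj(I−A) / det(I−A) ≈
  [   1.2903     0.2151]
  [   0.2151     1.1470]
First solve x = (I − A)⁻¹ d = adj(I−A)·d / det(I−A); in particular x_1 = (0.90·225 + 0.15·450) / 0.6975 = 270.00 / 0.6975 ≈ 387.0968.
Intermediate flow from 2 to 1: z_21 = a_21 · x_1 = 0.15 × 270.00 / 0.6975 = 40.50 / 0.6975 ≈ 58.06.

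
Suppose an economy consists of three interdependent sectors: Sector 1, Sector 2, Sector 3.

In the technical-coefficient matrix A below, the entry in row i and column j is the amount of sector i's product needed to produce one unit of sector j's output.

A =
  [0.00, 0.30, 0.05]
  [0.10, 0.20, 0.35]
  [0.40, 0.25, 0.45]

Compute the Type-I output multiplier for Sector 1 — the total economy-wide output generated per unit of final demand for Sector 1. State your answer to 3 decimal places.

m_1 = 3.225

I − A =
  [   1.00    -0.30    -0.05]
  [  -0.10     0.80    -0.35]
  [  -0.40    -0.25     0.55]
Cofactors of I−A, C_ij = (−1)^(i+j)·(minor ij) (rows/columns in the sector order above):
  C_11 = (0.80)(0.55) − (-0.35)(-0.25) = 0.3525
  C_12 = −[(-0.10)(0.55) − (-0.35)(-0.40)] = 0.1950
  C_13 = (-0.10)(-0.25) − (0.80)(-0.40) = 0.3450
  C_21 = −[(-0.30)(0.55) − (-0.05)(-0.25)] = 0.1775
  C_22 = (1.00)(0.55) − (-0.05)(-0.40) = 0.5300
  C_23 = −[(1.00)(-0.25) − (-0.30)(-0.40)] = 0.3700
  C_31 = (-0.30)(-0.35) − (-0.05)(0.80) = 0.1450
  C_32 = −[(1.00)(-0.35) − (-0.05)(-0.10)] = 0.3550
  C_33 = (1.00)(0.80) − (-0.30)(-0.10) = 0.7700
det(I−A) = Σ_j (I−A)_1j·C_1j = (1.00)(0.3525) + (-0.30)(0.1950) + (-0.05)(0.3450) = 0.27675
adj(I−A) = Cᵀ =
  [ 0.3525   0.1775   0.1450]
  [ 0.1950   0.5300   0.3550]
  [ 0.3450   0.3700   0.7700]
(I − A)⁻¹ = adj(I−A) / det(I−A) ≈
  [   1.2737     0.6414     0.5239]
  [   0.7046     1.9151     1.2827]
  [   1.2466     1.3369     2.7823]
The output multiplier for sector j is the column-j sum of the Leontief inverse (I − A)⁻¹ = adj(I−A) / det(I−A).
Column 1 of adj(I−A): (0.3525, 0.1950, 0.3450); det(I−A) = 0.27675.
m_1 = (0.3525 + 0.1950 + 0.3450) / 0.27675 = 0.8925 / 0.27675 ≈ 3.225.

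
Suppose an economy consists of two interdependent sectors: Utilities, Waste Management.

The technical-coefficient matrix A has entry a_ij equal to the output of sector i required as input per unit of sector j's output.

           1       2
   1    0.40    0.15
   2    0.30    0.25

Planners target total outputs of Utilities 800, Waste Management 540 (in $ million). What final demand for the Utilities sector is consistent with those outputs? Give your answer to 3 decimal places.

I − A =
  [   0.60    -0.15]
  [  -0.30     0.75]
d = (I − A) x:
  d_1 = (+0.60)·800 + (-0.15)·540 = 399.000
  d_2 = (-0.30)·800 + (+0.75)·540 = 165.000

d_1 = 399.000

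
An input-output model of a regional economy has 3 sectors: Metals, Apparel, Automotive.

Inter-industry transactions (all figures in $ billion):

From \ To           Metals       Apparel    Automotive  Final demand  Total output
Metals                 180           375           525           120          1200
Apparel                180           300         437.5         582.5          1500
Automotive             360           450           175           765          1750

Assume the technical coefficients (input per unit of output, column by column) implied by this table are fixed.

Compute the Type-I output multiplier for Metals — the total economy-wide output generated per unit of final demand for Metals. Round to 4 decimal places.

m_1 = 2.7788

Technical coefficients a_ij = z_ij / X_j:
  a_11 = 180/1200 = 0.15, a_21 = 180/1200 = 0.15, a_31 = 360/1200 = 0.30
  a_12 = 375/1500 = 0.25, a_22 = 300/1500 = 0.20, a_32 = 450/1500 = 0.30
  a_13 = 525/1750 = 0.30, a_23 = 437.5/1750 = 0.25, a_33 = 175/1750 = 0.10
I − A =
  [   0.85    -0.25    -0.30]
  [  -0.15     0.80    -0.25]
  [  -0.30    -0.30     0.90]
Cofactors of I−A, C_ij = (−1)^(i+j)·(minor ij) (rows/columns in the sector order above):
  C_11 = (0.80)(0.90) − (-0.25)(-0.30) = 0.6450
  C_12 = −[(-0.15)(0.90) − (-0.25)(-0.30)] = 0.2100
  C_13 = (-0.15)(-0.30) − (0.80)(-0.30) = 0.2850
  C_21 = −[(-0.25)(0.90) − (-0.30)(-0.30)] = 0.3150
  C_22 = (0.85)(0.90) − (-0.30)(-0.30) = 0.6750
  C_23 = −[(0.85)(-0.30) − (-0.25)(-0.30)] = 0.3300
  C_31 = (-0.25)(-0.25) − (-0.30)(0.80) = 0.3025
  C_32 = −[(0.85)(-0.25) − (-0.30)(-0.15)] = 0.2575
  C_33 = (0.85)(0.80) − (-0.25)(-0.15) = 0.6425
det(I−A) = Σ_j (I−A)_1j·C_1j = (0.85)(0.6450) + (-0.25)(0.2100) + (-0.30)(0.2850) = 0.41025
adj(I−A) = Cᵀ =
  [ 0.6450   0.3150   0.3025]
  [ 0.2100   0.6750   0.2575]
  [ 0.2850   0.3300   0.6425]
(I − A)⁻¹ = adj(I−A) / det(I−A) ≈
  [   1.57221     0.76782     0.73736]
  [   0.51188     1.64534     0.62767]
  [   0.69470     0.80439     1.56612]
The output multiplier for sector j is the column-j sum of the Leontief inverse (I − A)⁻¹ = adj(I−A) / det(I−A).
Column 1 of adj(I−A): (0.6450, 0.2100, 0.2850); det(I−A) = 0.41025.
m_1 = (0.6450 + 0.2100 + 0.2850) / 0.41025 = 1.14 / 0.41025 ≈ 2.7788.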